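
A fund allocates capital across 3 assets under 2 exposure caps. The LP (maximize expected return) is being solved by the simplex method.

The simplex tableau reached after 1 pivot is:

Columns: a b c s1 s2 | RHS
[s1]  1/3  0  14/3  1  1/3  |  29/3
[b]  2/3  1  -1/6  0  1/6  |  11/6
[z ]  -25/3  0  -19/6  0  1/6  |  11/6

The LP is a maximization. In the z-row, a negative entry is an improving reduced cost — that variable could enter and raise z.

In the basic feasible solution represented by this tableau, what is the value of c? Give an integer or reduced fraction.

c is nonbasic (not in the basis column), so its value in the current BFS is 0.

0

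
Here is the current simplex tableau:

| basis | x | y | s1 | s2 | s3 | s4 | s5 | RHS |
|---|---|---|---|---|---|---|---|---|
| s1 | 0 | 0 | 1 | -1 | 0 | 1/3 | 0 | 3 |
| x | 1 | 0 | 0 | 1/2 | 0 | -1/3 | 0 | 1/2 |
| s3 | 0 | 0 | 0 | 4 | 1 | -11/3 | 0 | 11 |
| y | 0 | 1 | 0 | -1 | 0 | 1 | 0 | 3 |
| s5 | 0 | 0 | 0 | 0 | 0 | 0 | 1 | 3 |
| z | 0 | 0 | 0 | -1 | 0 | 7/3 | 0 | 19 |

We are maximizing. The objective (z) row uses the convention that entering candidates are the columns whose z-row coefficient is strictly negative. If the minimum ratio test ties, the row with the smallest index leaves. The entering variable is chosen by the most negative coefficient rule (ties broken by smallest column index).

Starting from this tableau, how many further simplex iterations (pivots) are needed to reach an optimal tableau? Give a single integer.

pivot: s2 in, x out → z = 20
No improving column remains; optimal.

1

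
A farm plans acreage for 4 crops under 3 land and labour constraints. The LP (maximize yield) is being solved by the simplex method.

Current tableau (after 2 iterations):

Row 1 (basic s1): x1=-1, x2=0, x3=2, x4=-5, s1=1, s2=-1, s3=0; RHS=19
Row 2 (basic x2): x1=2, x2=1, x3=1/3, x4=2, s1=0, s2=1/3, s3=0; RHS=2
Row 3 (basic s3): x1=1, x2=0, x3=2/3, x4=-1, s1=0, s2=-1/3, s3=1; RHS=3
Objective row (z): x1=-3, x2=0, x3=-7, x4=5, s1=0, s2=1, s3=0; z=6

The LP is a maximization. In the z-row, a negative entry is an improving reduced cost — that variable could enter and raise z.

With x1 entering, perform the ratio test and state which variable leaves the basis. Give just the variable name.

x2

Ratios: row 1 (s1): entry -1 ≤ 0, skip; row 2 (x2): 2/2 = 1; row 3 (s3): 3/1 = 3.
Minimum ratio 1 is in the x2 row, so x2 leaves.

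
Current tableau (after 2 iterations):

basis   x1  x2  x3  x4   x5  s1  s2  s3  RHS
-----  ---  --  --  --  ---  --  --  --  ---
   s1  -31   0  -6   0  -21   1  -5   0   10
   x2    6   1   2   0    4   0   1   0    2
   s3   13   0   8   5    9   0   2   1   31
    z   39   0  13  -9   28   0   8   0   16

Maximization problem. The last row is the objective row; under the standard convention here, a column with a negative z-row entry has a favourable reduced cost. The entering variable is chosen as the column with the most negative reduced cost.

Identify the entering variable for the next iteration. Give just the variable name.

Objective-row coefficients: x1: 39, x2: 0, x3: 13, x4: -9, x5: 28, s1: 0, s2: 8, s3: 0.
The most negative is -9 in column x4, so x4 enters.

x4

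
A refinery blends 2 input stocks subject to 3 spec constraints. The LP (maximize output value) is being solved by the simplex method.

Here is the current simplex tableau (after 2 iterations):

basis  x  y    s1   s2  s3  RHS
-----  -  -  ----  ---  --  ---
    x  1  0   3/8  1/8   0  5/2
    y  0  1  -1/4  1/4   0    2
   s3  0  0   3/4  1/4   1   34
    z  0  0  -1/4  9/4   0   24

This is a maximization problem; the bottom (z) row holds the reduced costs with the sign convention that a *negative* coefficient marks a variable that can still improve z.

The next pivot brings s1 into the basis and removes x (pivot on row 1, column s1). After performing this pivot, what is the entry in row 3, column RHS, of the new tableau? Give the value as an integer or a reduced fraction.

29

Pivot element is row 1, column s1: 3/8.
Normalize row 1: new (row 1, RHS) = (5/2)/(3/8) = 20/3.
row 3 ← row 3 − (3/4)·(new row 1): 34 − (3/4)·(20/3) = 29.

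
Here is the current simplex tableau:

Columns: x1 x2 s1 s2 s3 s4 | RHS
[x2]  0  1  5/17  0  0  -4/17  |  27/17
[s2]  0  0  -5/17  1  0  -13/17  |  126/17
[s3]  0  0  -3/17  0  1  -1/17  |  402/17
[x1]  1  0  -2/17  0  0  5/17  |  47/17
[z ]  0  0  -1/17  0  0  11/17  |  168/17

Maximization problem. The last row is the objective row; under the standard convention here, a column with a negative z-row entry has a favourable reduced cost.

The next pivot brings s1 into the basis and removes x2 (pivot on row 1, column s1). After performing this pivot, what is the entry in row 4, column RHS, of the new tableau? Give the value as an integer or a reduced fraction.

17/5

Pivot element is row 1, column s1: 5/17.
Normalize row 1: new (row 1, RHS) = (27/17)/(5/17) = 27/5.
row 4 ← row 4 − (-2/17)·(new row 1): 47/17 − (-2/17)·(27/5) = 17/5.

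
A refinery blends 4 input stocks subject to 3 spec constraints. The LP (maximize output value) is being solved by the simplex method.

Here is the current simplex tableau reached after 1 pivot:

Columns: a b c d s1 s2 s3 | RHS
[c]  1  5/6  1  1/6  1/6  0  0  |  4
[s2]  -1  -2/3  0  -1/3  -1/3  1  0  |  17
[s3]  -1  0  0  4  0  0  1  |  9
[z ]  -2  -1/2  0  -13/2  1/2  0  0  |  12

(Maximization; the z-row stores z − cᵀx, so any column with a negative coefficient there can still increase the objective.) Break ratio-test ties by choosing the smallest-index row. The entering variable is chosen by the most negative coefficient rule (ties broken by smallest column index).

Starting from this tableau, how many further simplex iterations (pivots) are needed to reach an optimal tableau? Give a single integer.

2

pivot: d in, s3 out → z = 213/8
pivot: a in, c out → z = 981/25
No improving column remains; optimal.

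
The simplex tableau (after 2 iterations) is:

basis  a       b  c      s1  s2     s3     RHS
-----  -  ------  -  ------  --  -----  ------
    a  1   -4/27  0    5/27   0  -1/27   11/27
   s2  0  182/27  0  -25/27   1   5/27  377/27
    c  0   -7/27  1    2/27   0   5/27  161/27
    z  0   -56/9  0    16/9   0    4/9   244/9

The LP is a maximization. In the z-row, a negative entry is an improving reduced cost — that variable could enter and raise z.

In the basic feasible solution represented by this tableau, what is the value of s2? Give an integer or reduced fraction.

s2 is basic (row 2); its value is the RHS of that row: 377/27.

377/27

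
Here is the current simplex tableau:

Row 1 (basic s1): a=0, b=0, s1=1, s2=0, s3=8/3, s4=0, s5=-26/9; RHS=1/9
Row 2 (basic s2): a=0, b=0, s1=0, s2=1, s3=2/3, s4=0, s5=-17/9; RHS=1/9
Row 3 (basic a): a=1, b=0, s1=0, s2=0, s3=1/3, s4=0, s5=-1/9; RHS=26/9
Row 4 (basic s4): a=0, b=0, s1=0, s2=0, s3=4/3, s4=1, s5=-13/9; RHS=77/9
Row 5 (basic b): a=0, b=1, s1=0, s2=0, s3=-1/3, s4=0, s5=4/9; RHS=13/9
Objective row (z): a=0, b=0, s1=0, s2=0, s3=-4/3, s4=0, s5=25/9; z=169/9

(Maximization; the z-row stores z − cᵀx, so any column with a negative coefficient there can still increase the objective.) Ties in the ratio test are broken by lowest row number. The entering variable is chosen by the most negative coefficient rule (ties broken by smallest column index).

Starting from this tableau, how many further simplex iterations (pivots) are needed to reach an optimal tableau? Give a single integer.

pivot: s3 in, s1 out → z = 113/6
No improving column remains; optimal.

1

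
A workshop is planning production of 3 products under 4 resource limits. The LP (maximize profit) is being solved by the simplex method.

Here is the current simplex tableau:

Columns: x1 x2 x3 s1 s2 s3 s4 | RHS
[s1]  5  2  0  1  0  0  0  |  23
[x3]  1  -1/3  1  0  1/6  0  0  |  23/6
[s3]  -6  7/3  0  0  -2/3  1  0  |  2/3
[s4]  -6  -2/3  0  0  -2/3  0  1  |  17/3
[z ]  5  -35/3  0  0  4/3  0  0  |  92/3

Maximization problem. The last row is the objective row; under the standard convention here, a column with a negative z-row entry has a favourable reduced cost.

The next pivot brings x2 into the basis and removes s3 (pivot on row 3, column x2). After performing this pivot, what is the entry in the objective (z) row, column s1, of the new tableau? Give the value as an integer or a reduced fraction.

Pivot element is row 3, column x2: 7/3.
Normalize row 3: new (row 3, s1) = 0/(7/3) = 0.
z-row ← z-row − (-35/3)·(new row 3): 0 − (-35/3)·0 = 0.

0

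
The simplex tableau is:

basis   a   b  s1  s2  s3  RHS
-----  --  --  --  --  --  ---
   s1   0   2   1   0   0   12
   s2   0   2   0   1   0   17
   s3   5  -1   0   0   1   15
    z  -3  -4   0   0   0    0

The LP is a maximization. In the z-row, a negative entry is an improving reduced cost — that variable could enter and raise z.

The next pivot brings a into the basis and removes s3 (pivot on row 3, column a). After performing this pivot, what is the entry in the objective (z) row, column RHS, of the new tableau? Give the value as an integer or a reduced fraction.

Pivot element is row 3, column a: 5.
Normalize row 3: new (row 3, RHS) = 15/5 = 3.
z-row ← z-row − (-3)·(new row 3): 0 − (-3)·3 = 9.

9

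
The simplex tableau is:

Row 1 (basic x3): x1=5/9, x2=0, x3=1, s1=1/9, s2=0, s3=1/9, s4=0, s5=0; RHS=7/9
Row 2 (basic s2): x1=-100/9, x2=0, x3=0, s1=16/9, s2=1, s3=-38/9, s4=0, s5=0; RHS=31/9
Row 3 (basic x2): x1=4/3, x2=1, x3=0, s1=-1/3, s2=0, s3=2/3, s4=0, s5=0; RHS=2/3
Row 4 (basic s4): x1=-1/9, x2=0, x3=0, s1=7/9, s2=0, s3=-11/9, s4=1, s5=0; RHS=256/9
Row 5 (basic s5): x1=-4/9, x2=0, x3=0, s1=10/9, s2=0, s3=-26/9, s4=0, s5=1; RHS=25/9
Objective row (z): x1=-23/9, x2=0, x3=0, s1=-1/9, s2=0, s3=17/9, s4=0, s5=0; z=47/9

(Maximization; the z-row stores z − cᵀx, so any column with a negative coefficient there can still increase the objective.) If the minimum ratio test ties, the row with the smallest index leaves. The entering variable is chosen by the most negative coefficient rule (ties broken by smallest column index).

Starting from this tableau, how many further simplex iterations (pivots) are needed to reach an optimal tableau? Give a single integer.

pivot: x1 in, x2 out → z = 13/2
pivot: s1 in, x3 out → z = 8
No improving column remains; optimal.

2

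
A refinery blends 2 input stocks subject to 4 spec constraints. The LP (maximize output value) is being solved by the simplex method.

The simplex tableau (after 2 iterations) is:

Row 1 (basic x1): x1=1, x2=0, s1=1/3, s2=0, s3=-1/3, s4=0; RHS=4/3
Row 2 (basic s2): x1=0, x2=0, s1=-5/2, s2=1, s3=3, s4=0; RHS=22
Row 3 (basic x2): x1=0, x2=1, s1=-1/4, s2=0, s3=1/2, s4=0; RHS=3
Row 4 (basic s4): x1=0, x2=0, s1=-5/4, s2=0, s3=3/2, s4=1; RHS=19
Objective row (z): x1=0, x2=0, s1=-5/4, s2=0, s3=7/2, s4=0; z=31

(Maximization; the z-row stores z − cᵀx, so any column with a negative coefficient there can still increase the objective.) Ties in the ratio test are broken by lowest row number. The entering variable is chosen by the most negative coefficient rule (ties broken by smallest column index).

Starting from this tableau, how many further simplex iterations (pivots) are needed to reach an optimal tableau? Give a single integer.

pivot: s1 in, x1 out → z = 36
No improving column remains; optimal.

1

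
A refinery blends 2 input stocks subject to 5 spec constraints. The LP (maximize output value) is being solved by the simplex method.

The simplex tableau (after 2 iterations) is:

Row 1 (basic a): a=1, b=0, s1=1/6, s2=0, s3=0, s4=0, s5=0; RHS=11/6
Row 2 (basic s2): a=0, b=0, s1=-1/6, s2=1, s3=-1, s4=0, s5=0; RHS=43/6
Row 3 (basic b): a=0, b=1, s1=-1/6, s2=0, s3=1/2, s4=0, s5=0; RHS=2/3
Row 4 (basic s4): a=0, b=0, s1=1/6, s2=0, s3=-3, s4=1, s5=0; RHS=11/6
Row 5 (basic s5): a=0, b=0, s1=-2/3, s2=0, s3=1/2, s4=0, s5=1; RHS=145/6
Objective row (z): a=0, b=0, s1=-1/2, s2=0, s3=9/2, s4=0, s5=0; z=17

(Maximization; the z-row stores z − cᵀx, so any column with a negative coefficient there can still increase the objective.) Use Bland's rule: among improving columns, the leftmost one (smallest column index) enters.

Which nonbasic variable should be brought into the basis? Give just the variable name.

s1

Objective-row coefficients: a: 0, b: 0, s1: -1/2, s2: 0, s3: 9/2, s4: 0, s5: 0.
Improving columns: s1. Bland's rule picks the smallest column index → s1.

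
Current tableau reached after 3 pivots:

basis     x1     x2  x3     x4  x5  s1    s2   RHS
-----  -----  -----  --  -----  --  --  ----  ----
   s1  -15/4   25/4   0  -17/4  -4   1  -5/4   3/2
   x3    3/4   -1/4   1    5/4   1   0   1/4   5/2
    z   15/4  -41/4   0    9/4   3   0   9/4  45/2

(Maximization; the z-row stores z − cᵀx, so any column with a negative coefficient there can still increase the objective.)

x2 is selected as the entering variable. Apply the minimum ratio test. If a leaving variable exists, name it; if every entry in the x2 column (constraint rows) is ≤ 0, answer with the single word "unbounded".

Ratios: row 1 (s1): (3/2)/(25/4) = 6/25; row 2 (x3): entry -1/4 ≤ 0, skip.
Minimum ratio is in the s1 row, so s1 leaves.

s1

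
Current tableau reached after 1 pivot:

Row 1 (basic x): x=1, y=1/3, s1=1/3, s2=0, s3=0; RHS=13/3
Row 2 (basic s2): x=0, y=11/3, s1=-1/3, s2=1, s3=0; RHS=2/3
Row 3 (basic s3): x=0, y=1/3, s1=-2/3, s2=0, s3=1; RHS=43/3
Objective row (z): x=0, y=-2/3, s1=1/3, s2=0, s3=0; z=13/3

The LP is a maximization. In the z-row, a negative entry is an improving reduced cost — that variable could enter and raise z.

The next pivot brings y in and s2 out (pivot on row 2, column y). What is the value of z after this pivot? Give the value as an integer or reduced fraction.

49/11

Minimum ratio for y: (2/3)/(11/3) = 2/11.
z changes by −(z-row coeff of y)·ratio = −(-2/3)·(2/11) = 4/33.
New z = 13/3 + (4/33) = 49/11.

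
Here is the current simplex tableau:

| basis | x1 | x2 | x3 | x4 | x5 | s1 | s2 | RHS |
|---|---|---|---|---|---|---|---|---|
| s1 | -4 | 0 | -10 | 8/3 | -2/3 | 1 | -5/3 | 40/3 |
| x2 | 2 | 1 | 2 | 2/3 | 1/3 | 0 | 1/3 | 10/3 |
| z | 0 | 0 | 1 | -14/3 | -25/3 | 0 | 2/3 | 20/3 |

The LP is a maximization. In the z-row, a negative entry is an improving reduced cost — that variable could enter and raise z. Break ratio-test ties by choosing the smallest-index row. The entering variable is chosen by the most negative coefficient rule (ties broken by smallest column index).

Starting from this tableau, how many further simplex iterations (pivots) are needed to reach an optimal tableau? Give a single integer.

1

pivot: x5 in, x2 out → z = 90
No improving column remains; optimal.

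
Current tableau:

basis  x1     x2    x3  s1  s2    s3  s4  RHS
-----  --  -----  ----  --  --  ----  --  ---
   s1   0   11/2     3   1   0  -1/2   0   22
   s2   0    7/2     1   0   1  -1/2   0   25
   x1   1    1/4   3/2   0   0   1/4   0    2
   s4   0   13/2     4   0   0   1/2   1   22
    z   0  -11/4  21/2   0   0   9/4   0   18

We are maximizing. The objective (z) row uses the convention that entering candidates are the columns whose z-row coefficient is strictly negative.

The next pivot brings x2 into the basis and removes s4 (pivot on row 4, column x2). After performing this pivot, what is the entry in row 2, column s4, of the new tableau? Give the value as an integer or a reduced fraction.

Pivot element is row 4, column x2: 13/2.
Normalize row 4: new (row 4, s4) = 1/(13/2) = 2/13.
row 2 ← row 2 − (7/2)·(new row 4): 0 − (7/2)·(2/13) = -7/13.

-7/13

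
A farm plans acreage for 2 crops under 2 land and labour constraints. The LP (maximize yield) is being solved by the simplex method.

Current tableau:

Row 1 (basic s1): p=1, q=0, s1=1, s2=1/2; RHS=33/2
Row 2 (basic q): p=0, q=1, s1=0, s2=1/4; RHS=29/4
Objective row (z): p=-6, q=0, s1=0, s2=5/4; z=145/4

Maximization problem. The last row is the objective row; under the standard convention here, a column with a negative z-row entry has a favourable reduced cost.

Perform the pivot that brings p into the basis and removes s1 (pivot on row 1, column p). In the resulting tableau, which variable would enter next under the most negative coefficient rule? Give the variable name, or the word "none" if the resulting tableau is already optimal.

Pivot element 1. New z-row = old z-row − (-6)·(row 1/1).
Updated z-row coefficients: p: 0, q: 0, s1: 6, s2: 17/4.
No coefficient is strictly negative; the tableau after this pivot is optimal.

none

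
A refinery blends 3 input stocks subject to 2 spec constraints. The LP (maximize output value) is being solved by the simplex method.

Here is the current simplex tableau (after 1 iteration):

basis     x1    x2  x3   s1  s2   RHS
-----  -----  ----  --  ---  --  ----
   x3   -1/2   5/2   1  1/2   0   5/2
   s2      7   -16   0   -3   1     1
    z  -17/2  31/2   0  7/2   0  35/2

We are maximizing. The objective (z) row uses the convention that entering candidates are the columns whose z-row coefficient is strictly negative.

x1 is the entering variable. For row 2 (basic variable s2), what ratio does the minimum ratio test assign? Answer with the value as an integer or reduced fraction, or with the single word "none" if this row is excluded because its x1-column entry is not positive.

Ratio = RHS / (x1 entry) = 1 / 7 = 1/7.

1/7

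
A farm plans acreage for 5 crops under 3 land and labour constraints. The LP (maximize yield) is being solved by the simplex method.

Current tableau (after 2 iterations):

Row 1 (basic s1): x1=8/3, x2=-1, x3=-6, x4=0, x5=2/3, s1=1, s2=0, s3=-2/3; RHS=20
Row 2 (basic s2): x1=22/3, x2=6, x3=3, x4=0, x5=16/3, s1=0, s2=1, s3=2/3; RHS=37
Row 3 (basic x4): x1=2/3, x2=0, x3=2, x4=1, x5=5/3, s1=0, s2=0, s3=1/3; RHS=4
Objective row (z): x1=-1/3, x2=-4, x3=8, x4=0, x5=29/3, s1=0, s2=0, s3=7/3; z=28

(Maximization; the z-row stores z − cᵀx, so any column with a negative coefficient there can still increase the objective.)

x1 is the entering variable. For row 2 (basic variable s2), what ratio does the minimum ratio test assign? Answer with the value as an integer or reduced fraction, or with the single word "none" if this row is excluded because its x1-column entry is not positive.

111/22

Ratio = RHS / (x1 entry) = 37 / (22/3) = 111/22.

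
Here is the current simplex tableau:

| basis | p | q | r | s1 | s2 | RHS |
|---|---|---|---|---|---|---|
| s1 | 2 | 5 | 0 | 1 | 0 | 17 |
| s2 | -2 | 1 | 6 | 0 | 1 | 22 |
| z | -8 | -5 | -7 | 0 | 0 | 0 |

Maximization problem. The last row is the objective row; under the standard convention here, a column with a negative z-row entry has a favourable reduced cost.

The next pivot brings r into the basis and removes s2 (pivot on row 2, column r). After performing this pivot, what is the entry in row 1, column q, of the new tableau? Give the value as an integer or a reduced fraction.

5

Pivot element is row 2, column r: 6.
Normalize row 2: new (row 2, q) = 1/6 = 1/6.
row 1 ← row 1 − 0·(new row 2): 5 − 0·(1/6) = 5.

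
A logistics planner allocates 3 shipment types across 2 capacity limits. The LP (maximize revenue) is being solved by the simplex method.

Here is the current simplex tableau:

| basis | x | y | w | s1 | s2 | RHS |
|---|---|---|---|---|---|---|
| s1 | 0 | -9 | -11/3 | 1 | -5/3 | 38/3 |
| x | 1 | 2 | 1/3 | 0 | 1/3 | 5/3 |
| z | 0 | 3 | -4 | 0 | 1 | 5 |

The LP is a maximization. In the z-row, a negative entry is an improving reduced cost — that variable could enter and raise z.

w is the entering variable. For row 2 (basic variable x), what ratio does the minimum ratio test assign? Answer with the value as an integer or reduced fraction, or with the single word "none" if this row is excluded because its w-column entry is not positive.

Ratio = RHS / (w entry) = (5/3) / (1/3) = 5.

5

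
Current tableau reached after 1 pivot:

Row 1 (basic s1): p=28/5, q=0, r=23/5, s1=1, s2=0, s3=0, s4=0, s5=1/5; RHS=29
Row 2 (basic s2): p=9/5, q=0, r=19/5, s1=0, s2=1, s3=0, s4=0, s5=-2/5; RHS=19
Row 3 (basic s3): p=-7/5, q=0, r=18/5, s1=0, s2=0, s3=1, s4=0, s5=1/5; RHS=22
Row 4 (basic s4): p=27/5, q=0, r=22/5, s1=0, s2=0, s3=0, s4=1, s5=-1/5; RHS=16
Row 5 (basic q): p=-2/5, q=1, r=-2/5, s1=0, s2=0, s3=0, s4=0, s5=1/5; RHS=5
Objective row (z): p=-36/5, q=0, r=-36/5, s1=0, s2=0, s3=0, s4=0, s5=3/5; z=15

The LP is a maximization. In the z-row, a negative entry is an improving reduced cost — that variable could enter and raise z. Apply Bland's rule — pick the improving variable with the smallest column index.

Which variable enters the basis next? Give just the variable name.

p

Objective-row coefficients: p: -36/5, q: 0, r: -36/5, s1: 0, s2: 0, s3: 0, s4: 0, s5: 3/5.
Improving columns: p, r. Bland's rule picks the smallest column index → p.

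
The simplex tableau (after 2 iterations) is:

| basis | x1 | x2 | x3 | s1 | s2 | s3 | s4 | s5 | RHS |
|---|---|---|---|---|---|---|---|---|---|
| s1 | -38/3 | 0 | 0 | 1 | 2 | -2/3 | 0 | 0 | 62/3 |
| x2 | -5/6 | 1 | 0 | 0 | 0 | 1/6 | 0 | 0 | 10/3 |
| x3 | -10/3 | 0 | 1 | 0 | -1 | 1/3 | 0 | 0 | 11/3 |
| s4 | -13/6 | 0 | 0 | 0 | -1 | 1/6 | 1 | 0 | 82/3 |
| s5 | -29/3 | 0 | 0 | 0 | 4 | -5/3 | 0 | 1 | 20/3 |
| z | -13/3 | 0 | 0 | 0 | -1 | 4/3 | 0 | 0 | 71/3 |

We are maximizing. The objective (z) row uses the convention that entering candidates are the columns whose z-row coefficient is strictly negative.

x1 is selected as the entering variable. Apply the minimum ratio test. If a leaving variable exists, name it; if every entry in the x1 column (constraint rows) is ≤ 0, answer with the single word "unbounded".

x1-column entries: row 1: -38/3, row 2: -5/6, row 3: -10/3, row 4: -13/6, row 5: -29/3. All ≤ 0, so x1 can increase without bound; the LP is unbounded in this direction.

unbounded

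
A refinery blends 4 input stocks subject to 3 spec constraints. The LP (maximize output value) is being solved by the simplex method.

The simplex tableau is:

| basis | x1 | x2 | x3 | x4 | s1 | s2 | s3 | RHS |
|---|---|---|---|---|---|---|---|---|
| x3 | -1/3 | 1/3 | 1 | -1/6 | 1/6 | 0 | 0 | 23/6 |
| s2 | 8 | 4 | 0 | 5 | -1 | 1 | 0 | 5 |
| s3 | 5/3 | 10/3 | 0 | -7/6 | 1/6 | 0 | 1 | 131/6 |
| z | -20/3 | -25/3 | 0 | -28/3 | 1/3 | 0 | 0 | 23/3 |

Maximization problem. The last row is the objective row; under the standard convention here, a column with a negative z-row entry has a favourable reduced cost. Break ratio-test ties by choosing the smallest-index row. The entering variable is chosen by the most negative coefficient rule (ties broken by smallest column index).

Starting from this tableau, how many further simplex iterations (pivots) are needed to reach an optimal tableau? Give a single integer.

pivot: x4 in, s2 out → z = 17
pivot: s1 in, x3 out → z = 63
No improving column remains; optimal.

2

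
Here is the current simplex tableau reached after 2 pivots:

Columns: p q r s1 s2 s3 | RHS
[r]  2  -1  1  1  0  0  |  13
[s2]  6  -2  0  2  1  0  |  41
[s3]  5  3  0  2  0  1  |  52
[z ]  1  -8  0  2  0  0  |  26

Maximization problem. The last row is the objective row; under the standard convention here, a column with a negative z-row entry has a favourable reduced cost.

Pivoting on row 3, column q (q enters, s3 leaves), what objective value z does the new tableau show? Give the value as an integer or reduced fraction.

Minimum ratio for q: 52/3 = 52/3.
z changes by −(z-row coeff of q)·ratio = −(-8)·(52/3) = 416/3.
New z = 26 + (416/3) = 494/3.

494/3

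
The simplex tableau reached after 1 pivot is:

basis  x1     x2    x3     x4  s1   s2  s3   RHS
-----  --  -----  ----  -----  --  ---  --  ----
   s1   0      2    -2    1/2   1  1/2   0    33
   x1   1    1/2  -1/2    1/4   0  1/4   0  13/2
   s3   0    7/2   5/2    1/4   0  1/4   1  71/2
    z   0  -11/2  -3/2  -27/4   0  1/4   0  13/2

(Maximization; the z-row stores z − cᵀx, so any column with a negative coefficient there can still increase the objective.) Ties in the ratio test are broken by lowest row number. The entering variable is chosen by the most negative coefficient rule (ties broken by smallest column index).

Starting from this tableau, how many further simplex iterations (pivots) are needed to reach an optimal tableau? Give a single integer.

pivot: x4 in, x1 out → z = 182
pivot: x3 in, s3 out → z = 327
No improving column remains; optimal.

2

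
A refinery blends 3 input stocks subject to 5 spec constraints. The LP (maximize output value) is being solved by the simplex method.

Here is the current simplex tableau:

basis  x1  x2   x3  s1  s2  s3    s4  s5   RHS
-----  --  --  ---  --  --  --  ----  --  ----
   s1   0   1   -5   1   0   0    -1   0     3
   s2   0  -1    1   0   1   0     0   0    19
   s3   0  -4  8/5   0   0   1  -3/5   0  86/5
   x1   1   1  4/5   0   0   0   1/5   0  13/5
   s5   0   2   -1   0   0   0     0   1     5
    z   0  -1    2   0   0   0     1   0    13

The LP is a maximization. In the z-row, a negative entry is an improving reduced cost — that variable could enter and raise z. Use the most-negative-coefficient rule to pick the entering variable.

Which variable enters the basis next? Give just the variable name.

Objective-row coefficients: x1: 0, x2: -1, x3: 2, s1: 0, s2: 0, s3: 0, s4: 1, s5: 0.
The most negative is -1 in column x2, so x2 enters.

x2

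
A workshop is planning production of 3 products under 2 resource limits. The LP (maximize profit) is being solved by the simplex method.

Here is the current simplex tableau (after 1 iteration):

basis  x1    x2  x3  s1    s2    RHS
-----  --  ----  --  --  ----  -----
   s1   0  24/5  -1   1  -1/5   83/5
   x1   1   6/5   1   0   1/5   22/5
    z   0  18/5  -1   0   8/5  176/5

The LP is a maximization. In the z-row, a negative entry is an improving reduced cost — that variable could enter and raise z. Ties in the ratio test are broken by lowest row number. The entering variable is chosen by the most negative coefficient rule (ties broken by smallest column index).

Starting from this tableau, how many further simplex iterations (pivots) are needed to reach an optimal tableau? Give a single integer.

1

pivot: x3 in, x1 out → z = 198/5
No improving column remains; optimal.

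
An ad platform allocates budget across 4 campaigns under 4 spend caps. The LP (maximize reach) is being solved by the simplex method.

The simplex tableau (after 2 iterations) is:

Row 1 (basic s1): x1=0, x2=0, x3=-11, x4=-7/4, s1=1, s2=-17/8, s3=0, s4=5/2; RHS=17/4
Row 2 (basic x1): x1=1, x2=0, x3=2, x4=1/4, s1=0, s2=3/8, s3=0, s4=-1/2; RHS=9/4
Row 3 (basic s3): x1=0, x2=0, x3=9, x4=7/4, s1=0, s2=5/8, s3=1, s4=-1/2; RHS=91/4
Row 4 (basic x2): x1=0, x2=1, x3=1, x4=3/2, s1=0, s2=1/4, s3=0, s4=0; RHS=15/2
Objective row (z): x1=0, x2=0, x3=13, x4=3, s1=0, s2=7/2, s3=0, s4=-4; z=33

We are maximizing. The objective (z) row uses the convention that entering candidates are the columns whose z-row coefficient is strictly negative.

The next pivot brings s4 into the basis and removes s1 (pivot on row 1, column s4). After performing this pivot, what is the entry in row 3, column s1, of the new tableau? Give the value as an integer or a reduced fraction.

1/5

Pivot element is row 1, column s4: 5/2.
Normalize row 1: new (row 1, s1) = 1/(5/2) = 2/5.
row 3 ← row 3 − (-1/2)·(new row 1): 0 − (-1/2)·(2/5) = 1/5.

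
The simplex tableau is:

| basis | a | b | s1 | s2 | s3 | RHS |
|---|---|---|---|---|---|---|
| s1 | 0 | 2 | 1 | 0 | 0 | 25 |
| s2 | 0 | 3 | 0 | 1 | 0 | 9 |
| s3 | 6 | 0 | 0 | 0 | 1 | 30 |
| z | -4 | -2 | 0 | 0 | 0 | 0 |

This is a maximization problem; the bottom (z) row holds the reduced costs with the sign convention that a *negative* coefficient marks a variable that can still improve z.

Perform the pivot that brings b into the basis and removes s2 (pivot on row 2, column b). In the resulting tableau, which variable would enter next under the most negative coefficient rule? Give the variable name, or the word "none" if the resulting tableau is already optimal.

Pivot element 3. New z-row = old z-row − (-2)·(row 2/3).
Updated z-row coefficients: a: -4, b: 0, s1: 0, s2: 2/3, s3: 0.
The most negative is -4 in column a, so a would enter next.

a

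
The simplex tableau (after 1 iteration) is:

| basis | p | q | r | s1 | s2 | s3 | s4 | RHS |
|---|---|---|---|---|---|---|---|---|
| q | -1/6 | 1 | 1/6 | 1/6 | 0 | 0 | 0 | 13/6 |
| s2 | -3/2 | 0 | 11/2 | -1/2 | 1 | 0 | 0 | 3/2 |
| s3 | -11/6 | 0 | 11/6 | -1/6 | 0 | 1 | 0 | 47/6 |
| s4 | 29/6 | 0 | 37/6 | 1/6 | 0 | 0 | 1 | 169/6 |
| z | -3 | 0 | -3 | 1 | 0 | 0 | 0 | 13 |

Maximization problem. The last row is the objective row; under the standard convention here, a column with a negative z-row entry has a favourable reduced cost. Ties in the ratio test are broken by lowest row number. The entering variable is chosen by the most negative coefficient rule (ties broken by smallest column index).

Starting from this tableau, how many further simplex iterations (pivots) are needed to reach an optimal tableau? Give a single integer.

pivot: p in, s4 out → z = 884/29
No improving column remains; optimal.

1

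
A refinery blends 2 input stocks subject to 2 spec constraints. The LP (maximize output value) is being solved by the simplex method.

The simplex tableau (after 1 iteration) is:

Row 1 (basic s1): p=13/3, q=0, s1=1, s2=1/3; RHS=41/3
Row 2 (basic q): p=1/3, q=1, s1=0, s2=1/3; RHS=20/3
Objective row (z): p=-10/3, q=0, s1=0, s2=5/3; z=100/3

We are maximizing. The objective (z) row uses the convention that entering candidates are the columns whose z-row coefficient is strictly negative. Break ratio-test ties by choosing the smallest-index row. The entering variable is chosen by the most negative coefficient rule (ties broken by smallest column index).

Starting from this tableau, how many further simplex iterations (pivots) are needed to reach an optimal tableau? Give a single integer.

1

pivot: p in, s1 out → z = 570/13
No improving column remains; optimal.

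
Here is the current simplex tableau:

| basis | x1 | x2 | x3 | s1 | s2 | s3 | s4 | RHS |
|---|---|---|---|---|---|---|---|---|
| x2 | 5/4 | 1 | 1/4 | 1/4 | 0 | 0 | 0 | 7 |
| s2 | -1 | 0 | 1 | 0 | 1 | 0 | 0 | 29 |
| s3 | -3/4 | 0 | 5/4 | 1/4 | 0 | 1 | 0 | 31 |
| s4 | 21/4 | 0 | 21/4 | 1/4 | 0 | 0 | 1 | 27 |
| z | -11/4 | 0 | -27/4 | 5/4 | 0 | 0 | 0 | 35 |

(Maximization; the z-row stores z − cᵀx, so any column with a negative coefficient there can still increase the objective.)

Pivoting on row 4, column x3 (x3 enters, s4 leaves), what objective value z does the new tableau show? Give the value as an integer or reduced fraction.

488/7

Minimum ratio for x3: 27/(21/4) = 36/7.
z changes by −(z-row coeff of x3)·ratio = −(-27/4)·(36/7) = 243/7.
New z = 35 + (243/7) = 488/7.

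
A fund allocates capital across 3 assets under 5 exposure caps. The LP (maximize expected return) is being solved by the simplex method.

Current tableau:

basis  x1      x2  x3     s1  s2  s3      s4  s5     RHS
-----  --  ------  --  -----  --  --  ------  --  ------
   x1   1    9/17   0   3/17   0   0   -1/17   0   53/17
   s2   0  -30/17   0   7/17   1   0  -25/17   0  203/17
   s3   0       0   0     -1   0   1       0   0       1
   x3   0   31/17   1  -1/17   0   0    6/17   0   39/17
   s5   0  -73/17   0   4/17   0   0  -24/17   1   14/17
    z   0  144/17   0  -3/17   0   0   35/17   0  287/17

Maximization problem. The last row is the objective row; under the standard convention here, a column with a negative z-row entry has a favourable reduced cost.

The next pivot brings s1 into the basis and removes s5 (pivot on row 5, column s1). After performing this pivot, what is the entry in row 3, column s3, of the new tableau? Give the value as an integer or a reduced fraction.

1

Pivot element is row 5, column s1: 4/17.
Normalize row 5: new (row 5, s3) = 0/(4/17) = 0.
row 3 ← row 3 − (-1)·(new row 5): 1 − (-1)·0 = 1.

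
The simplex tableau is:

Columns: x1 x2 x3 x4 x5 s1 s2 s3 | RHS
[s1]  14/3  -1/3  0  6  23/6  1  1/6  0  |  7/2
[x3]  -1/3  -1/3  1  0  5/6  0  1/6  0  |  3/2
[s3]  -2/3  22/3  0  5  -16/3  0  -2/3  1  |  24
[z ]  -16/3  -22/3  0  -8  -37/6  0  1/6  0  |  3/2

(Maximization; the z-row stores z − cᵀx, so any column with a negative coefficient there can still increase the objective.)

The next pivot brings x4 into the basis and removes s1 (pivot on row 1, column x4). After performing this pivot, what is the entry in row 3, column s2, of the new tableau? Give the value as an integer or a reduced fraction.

Pivot element is row 1, column x4: 6.
Normalize row 1: new (row 1, s2) = (1/6)/6 = 1/36.
row 3 ← row 3 − 5·(new row 1): -2/3 − 5·(1/36) = -29/36.

-29/36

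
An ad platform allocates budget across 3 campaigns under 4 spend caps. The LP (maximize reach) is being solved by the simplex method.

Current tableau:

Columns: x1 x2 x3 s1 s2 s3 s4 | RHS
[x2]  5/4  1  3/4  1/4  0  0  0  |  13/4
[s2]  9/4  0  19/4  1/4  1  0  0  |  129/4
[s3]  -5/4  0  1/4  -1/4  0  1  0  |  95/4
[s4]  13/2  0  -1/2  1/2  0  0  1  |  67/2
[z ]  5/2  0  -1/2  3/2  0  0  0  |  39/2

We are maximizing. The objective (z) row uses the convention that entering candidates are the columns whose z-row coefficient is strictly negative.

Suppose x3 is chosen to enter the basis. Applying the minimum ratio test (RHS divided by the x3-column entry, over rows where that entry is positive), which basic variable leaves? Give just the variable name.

Ratios: row 1 (x2): (13/4)/(3/4) = 13/3; row 2 (s2): (129/4)/(19/4) = 129/19; row 3 (s3): (95/4)/(1/4) = 95; row 4 (s4): entry -1/2 ≤ 0, skip.
Minimum ratio 13/3 is in the x2 row, so x2 leaves.

x2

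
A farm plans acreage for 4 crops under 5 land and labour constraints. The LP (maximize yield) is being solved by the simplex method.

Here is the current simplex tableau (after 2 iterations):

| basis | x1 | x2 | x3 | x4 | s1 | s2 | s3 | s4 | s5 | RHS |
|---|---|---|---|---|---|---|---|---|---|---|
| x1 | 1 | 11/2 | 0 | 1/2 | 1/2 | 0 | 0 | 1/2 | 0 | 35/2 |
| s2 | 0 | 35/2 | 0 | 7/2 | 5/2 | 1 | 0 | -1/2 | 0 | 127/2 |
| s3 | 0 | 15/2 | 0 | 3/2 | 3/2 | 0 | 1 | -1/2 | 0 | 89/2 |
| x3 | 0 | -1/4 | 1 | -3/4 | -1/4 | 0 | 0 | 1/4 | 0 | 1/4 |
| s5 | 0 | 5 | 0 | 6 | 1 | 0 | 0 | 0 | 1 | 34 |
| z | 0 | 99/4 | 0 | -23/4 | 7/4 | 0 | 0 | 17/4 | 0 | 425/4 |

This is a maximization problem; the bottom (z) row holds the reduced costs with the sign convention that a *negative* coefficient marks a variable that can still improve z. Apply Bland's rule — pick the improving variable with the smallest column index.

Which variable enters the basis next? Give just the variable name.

Objective-row coefficients: x1: 0, x2: 99/4, x3: 0, x4: -23/4, s1: 7/4, s2: 0, s3: 0, s4: 17/4, s5: 0.
Improving columns: x4. Bland's rule picks the smallest column index → x4.

x4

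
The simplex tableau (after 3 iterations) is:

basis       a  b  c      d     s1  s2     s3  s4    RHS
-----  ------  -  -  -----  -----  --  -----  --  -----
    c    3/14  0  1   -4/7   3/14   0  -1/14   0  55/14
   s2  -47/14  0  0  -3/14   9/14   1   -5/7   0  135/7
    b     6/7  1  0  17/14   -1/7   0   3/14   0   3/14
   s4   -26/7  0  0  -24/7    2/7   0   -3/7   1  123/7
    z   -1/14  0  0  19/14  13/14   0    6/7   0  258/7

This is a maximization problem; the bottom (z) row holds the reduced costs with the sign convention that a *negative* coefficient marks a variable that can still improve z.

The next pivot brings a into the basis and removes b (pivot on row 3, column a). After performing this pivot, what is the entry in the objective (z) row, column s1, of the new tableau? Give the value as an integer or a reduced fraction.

11/12

Pivot element is row 3, column a: 6/7.
Normalize row 3: new (row 3, s1) = (-1/7)/(6/7) = -1/6.
z-row ← z-row − (-1/14)·(new row 3): 13/14 − (-1/14)·(-1/6) = 11/12.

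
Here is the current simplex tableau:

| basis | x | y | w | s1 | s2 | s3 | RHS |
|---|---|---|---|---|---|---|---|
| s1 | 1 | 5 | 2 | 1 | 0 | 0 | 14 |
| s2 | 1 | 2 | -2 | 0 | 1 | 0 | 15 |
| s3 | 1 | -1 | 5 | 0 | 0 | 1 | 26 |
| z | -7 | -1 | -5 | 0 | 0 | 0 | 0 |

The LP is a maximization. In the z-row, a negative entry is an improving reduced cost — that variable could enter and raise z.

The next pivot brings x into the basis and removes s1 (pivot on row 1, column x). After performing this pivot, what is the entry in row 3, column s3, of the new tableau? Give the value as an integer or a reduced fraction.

Pivot element is row 1, column x: 1.
Normalize row 1: new (row 1, s3) = 0/1 = 0.
row 3 ← row 3 − 1·(new row 1): 1 − 1·0 = 1.

1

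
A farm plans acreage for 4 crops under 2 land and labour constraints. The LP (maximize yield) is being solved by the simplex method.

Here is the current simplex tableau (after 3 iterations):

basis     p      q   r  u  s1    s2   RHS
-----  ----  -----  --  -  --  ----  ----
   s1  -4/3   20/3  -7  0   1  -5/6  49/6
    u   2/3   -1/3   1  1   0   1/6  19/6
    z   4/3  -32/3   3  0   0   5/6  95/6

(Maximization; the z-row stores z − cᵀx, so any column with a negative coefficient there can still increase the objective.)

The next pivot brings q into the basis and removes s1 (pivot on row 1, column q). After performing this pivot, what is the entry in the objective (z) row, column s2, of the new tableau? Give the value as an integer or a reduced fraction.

-1/2

Pivot element is row 1, column q: 20/3.
Normalize row 1: new (row 1, s2) = (-5/6)/(20/3) = -1/8.
z-row ← z-row − (-32/3)·(new row 1): 5/6 − (-32/3)·(-1/8) = -1/2.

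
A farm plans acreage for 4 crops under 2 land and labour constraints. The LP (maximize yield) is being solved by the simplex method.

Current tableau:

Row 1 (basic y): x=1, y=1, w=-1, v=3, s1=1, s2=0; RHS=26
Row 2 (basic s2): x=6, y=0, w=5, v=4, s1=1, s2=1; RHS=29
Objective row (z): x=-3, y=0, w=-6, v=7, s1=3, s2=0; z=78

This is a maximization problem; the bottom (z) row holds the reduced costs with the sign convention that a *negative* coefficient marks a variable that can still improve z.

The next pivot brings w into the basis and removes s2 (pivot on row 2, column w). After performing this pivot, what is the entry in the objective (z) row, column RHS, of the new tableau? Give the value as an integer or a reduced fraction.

Pivot element is row 2, column w: 5.
Normalize row 2: new (row 2, RHS) = 29/5 = 29/5.
z-row ← z-row − (-6)·(new row 2): 78 − (-6)·(29/5) = 564/5.

564/5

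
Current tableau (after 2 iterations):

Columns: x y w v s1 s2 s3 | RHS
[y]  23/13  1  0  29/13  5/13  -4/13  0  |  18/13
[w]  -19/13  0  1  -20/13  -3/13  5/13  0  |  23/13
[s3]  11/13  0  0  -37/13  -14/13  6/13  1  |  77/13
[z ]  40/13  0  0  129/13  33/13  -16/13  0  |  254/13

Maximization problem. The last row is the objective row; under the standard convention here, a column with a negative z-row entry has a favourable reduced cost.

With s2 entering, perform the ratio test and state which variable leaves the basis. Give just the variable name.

w

Ratios: row 1 (y): entry -4/13 ≤ 0, skip; row 2 (w): (23/13)/(5/13) = 23/5; row 3 (s3): (77/13)/(6/13) = 77/6.
Minimum ratio 23/5 is in the w row, so w leaves.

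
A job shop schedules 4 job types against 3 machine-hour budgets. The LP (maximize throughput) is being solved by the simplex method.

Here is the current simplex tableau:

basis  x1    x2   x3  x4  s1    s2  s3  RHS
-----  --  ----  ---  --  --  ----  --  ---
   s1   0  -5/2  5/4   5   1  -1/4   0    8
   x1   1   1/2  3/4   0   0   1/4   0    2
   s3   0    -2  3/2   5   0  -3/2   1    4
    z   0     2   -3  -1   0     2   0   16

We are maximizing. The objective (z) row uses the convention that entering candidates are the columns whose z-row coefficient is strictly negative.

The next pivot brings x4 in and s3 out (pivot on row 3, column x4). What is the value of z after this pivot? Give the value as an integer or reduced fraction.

84/5

Minimum ratio for x4: 4/5 = 4/5.
z changes by −(z-row coeff of x4)·ratio = −(-1)·(4/5) = 4/5.
New z = 16 + (4/5) = 84/5.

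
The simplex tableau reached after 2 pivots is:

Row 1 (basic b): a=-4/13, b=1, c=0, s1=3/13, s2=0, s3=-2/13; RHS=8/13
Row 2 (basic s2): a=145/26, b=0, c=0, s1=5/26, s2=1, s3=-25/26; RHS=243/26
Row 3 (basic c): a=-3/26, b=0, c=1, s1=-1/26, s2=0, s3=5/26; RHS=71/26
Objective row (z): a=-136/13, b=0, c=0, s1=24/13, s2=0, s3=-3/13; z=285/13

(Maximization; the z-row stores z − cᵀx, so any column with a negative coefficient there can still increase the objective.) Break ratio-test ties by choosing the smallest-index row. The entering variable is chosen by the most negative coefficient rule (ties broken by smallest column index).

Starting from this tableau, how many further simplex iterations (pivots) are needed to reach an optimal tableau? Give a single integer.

2

pivot: a in, s2 out → z = 5721/145
pivot: s3 in, c out → z = 1849/25
No improving column remains; optimal.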